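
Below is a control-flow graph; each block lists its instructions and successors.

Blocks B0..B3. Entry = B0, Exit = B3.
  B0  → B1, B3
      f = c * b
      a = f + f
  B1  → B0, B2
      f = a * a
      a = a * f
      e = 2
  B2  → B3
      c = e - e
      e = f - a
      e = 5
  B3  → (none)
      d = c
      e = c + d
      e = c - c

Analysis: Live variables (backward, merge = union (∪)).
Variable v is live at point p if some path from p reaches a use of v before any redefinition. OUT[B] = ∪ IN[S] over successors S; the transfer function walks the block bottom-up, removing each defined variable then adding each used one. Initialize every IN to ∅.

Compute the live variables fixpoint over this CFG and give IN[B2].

Answer: {a, e, f}

Working:
Fixpoint table:
  B0:   IN={b, c}   OUT={a, b, c}
  B1:   IN={a, b, c}   OUT={a, b, c, e, f}
  B2:   IN={a, e, f}   OUT={c}
  B3:   IN={c}   OUT={}

Merge at B2: OUT[B2] = IN[B3] = {c}
Applying B2's transfer function to that OUT value gives IN[B2] (row B2 above).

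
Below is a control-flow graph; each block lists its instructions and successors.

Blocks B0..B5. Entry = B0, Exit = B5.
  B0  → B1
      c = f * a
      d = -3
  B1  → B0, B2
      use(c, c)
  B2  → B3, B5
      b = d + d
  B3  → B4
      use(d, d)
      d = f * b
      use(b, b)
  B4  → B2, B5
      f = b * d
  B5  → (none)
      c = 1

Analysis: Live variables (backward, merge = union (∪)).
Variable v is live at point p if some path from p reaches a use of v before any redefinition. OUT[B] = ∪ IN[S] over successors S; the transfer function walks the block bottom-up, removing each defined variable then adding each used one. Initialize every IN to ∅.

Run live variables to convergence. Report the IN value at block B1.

Per-block solution:
  B0: | IN={a, f} | OUT={a, c, d, f}
  B1: | IN={a, c, d, f} | OUT={a, d, f}
  B2: | IN={d, f} | OUT={b, d, f}
  B3: | IN={b, d, f} | OUT={b, d}
  B4: | IN={b, d} | OUT={d, f}
  B5: | IN={} | OUT={}

Merge at B1: OUT[B1] = IN[B0] ⊔ IN[B2] = {a, d, f}
Applying B1's transfer function to that OUT value gives IN[B1] (row B1 above).

Answer: {a, c, d, f}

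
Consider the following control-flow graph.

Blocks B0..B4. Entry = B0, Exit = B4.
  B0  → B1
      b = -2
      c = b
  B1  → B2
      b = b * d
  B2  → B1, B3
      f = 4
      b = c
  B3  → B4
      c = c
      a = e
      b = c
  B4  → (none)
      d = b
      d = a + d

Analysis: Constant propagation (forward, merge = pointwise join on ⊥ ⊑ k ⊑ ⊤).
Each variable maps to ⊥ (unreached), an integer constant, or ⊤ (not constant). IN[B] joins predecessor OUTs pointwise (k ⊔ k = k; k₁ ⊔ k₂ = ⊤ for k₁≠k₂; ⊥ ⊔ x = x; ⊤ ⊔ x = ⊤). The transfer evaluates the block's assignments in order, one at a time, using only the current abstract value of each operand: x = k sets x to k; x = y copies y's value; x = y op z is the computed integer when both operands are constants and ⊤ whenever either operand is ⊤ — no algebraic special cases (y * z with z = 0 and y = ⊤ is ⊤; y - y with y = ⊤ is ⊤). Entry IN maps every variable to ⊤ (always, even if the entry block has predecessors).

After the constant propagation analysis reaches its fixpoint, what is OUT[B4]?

Answer: {a: ⊤, b: -2, c: -2, d: ⊤, e: ⊤, f: 4}

Working:
Per-block solution:
  B0:   IN=(all ⊤)   OUT={b:-2, c:-2; rest ⊤}
  B1:   IN={b:-2, c:-2; rest ⊤}   OUT={c:-2; rest ⊤}
  B2:   IN={c:-2; rest ⊤}   OUT={b:-2, c:-2, f:4; rest ⊤}
  B3:   IN={b:-2, c:-2, f:4; rest ⊤}   OUT={b:-2, c:-2, f:4; rest ⊤}
  B4:   IN={b:-2, c:-2, f:4; rest ⊤}   OUT={b:-2, c:-2, f:4; rest ⊤}

Merge at B4: IN[B4] = OUT[B3] = {a: ⊤, b: -2, c: -2, d: ⊤, e: ⊤, f: 4}
Applying B4's transfer function to that IN value gives OUT[B4] (row B4 above).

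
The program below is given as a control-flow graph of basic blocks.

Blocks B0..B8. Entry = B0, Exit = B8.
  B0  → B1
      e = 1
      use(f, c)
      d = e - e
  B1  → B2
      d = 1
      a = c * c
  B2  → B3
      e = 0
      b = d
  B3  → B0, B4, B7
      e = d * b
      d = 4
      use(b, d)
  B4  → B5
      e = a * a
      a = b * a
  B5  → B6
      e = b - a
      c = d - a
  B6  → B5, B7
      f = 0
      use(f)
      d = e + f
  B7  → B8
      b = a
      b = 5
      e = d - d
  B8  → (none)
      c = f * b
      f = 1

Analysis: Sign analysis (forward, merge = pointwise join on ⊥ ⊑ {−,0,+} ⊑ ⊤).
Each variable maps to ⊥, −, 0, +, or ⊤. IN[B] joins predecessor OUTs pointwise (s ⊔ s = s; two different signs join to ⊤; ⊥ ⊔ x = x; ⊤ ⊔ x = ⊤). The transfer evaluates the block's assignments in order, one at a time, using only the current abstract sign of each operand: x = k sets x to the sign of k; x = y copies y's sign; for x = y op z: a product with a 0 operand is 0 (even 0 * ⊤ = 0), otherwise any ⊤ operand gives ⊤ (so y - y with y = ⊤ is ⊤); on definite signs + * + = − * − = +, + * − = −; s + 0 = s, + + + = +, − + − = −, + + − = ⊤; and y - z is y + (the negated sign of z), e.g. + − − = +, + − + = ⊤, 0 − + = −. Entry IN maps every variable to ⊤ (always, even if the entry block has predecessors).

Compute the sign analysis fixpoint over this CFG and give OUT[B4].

Answer: {a: ⊤, b: +, c: ⊤, d: +, e: ⊤, f: ⊤}

Trace:
Fixpoint table:
  B0: | IN=(all ⊤) | OUT={e:+; rest ⊤}
  B1: | IN={e:+; rest ⊤} | OUT={d:+, e:+; rest ⊤}
  B2: | IN={d:+, e:+; rest ⊤} | OUT={b:+, d:+, e:0; rest ⊤}
  B3: | IN={b:+, d:+, e:0; rest ⊤} | OUT={b:+, d:+, e:+; rest ⊤}
  B4: | IN={b:+, d:+, e:+; rest ⊤} | OUT={b:+, d:+; rest ⊤}
  B5: | IN={b:+; rest ⊤} | OUT={b:+; rest ⊤}
  B6: | IN={b:+; rest ⊤} | OUT={b:+, f:0; rest ⊤}
  B7: | IN={b:+; rest ⊤} | OUT={b:+; rest ⊤}
  B8: | IN={b:+; rest ⊤} | OUT={b:+, f:+; rest ⊤}

Merge at B4: IN[B4] = OUT[B3] = {a: ⊤, b: +, c: ⊤, d: +, e: +, f: ⊤}
Applying B4's transfer function to that IN value gives OUT[B4] (row B4 above).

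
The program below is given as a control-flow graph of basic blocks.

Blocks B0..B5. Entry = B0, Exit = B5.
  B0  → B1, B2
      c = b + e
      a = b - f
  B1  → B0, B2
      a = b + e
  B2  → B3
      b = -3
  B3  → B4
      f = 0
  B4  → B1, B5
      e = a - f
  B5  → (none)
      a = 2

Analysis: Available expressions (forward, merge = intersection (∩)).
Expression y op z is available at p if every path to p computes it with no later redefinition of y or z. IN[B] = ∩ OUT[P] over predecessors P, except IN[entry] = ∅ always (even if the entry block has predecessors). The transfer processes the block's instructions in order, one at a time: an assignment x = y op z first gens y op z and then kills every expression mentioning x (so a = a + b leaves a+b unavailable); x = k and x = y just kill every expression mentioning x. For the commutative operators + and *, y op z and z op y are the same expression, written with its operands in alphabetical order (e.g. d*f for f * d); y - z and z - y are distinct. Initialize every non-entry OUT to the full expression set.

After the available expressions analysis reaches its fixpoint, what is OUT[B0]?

Answer: {b+e, b-f}

Trace:
Per-block solution:
  B0: | IN={} | OUT={b+e, b-f}
  B1: | IN={} | OUT={b+e}
  B2: | IN={b+e} | OUT={}
  B3: | IN={} | OUT={}
  B4: | IN={} | OUT={a-f}
  B5: | IN={a-f} | OUT={}

Merge at B0 (entry node, so the boundary value {} is joined with the incoming edge(s)): IN[B0] = {} ∩ OUT[B1] = {}
Applying B0's transfer function to that IN value gives OUT[B0] (row B0 above).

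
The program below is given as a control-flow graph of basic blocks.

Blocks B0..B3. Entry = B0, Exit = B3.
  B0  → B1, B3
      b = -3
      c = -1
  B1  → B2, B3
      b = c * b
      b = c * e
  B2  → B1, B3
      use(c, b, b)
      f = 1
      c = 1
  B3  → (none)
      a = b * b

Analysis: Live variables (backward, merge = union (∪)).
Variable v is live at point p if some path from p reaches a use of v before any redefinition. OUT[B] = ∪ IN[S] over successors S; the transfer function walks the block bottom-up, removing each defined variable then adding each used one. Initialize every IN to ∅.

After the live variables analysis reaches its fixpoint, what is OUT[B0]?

Answer: {b, c, e}

Working:
Per-block solution:
  B0:  IN={e}  OUT={b, c, e}
  B1:  IN={b, c, e}  OUT={b, c, e}
  B2:  IN={b, c, e}  OUT={b, c, e}
  B3:  IN={b}  OUT={}

Merge at B0: OUT[B0] = IN[B1] ⊔ IN[B3] = {b, c, e}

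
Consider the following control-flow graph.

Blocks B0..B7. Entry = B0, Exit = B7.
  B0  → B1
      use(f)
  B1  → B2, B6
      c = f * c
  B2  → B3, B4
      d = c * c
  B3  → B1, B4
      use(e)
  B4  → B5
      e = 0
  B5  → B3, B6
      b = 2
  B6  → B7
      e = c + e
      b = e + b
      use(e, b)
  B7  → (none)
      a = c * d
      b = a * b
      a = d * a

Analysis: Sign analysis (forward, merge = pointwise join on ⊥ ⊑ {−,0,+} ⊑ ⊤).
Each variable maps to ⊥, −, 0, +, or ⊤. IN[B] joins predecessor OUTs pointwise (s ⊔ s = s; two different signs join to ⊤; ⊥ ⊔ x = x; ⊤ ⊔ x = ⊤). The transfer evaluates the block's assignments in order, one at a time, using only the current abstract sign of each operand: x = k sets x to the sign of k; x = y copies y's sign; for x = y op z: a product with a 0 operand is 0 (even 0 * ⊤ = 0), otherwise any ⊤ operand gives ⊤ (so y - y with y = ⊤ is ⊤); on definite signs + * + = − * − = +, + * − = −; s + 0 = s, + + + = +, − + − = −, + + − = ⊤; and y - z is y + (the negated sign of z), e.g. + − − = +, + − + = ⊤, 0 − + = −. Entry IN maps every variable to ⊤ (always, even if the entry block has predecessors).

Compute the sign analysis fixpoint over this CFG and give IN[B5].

Converged values:
  B0: | IN=(all ⊤) | OUT=(all ⊤)
  B1: | IN=(all ⊤) | OUT=(all ⊤)
  B2: | IN=(all ⊤) | OUT=(all ⊤)
  B3: | IN=(all ⊤) | OUT=(all ⊤)
  B4: | IN=(all ⊤) | OUT={e:0; rest ⊤}
  B5: | IN={e:0; rest ⊤} | OUT={b:+, e:0; rest ⊤}
  B6: | IN=(all ⊤) | OUT=(all ⊤)
  B7: | IN=(all ⊤) | OUT=(all ⊤)

Merge at B5: IN[B5] = OUT[B4] = {a: ⊤, b: ⊤, c: ⊤, d: ⊤, e: 0, f: ⊤}

Answer: {a: ⊤, b: ⊤, c: ⊤, d: ⊤, e: 0, f: ⊤}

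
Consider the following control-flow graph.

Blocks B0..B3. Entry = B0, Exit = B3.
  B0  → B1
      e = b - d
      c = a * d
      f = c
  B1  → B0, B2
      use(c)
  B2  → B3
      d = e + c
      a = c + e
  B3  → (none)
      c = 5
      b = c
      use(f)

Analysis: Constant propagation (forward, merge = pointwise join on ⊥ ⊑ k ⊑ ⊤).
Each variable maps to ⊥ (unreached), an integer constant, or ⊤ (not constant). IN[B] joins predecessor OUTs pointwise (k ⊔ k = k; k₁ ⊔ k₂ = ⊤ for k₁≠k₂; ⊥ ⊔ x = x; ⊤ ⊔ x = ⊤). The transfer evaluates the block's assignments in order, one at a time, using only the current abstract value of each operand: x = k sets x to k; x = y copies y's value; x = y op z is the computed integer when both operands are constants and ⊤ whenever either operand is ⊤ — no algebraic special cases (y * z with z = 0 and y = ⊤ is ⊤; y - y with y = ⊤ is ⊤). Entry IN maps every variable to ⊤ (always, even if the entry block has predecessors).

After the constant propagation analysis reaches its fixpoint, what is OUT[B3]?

Per-block solution:
  B0:  IN=(all ⊤)  OUT=(all ⊤)
  B1:  IN=(all ⊤)  OUT=(all ⊤)
  B2:  IN=(all ⊤)  OUT=(all ⊤)
  B3:  IN=(all ⊤)  OUT={b:5, c:5; rest ⊤}

Merge at B3: IN[B3] = OUT[B2] = {a: ⊤, b: ⊤, c: ⊤, d: ⊤, e: ⊤, f: ⊤}
Applying B3's transfer function to that IN value gives OUT[B3] (row B3 above).

Answer: {a: ⊤, b: 5, c: 5, d: ⊤, e: ⊤, f: ⊤}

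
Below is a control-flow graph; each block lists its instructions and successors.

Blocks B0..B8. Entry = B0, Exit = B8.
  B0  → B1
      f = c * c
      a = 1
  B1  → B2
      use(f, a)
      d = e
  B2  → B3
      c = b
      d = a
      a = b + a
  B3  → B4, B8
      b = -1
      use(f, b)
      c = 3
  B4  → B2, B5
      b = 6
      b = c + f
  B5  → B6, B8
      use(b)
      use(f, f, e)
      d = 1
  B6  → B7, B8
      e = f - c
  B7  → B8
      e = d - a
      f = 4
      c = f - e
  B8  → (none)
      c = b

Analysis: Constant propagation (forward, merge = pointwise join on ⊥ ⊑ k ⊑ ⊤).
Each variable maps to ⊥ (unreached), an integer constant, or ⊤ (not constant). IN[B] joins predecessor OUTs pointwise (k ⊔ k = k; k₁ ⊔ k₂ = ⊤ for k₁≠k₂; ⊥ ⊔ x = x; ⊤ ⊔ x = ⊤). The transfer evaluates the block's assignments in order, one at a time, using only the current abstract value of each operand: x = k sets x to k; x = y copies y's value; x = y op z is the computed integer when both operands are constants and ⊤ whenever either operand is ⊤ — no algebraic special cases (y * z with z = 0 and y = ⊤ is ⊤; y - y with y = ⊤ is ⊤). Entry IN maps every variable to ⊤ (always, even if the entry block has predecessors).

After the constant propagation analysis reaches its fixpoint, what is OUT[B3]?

Fixpoint table:
  B0:  IN=(all ⊤)  OUT={a:1; rest ⊤}
  B1:  IN={a:1; rest ⊤}  OUT={a:1; rest ⊤}
  B2:  IN=(all ⊤)  OUT=(all ⊤)
  B3:  IN=(all ⊤)  OUT={b:-1, c:3; rest ⊤}
  B4:  IN={b:-1, c:3; rest ⊤}  OUT={c:3; rest ⊤}
  B5:  IN={c:3; rest ⊤}  OUT={c:3, d:1; rest ⊤}
  B6:  IN={c:3, d:1; rest ⊤}  OUT={c:3, d:1; rest ⊤}
  B7:  IN={c:3, d:1; rest ⊤}  OUT={d:1, f:4; rest ⊤}
  B8:  IN=(all ⊤)  OUT=(all ⊤)

Merge at B3: IN[B3] = OUT[B2] = {a: ⊤, b: ⊤, c: ⊤, d: ⊤, e: ⊤, f: ⊤}
Applying B3's transfer function to that IN value gives OUT[B3] (row B3 above).

Answer: {a: ⊤, b: -1, c: 3, d: ⊤, e: ⊤, f: ⊤}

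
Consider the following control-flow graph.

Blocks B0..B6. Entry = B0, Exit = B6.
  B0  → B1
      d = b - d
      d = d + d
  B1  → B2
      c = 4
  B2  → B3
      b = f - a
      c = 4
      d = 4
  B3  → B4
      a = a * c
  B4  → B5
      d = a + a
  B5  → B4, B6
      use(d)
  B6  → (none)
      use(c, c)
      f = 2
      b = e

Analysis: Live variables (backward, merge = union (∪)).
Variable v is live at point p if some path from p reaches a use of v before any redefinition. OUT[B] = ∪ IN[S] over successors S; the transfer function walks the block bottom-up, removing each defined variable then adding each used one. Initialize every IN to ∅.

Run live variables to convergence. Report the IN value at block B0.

Fixpoint table:
  B0:   IN={a, b, d, e, f}   OUT={a, e, f}
  B1:   IN={a, e, f}   OUT={a, e, f}
  B2:   IN={a, e, f}   OUT={a, c, e}
  B3:   IN={a, c, e}   OUT={a, c, e}
  B4:   IN={a, c, e}   OUT={a, c, d, e}
  B5:   IN={a, c, d, e}   OUT={a, c, e}
  B6:   IN={c, e}   OUT={}

Merge at B0: OUT[B0] = IN[B1] = {a, e, f}
Applying B0's transfer function to that OUT value gives IN[B0] (row B0 above).

Answer: {a, b, d, e, f}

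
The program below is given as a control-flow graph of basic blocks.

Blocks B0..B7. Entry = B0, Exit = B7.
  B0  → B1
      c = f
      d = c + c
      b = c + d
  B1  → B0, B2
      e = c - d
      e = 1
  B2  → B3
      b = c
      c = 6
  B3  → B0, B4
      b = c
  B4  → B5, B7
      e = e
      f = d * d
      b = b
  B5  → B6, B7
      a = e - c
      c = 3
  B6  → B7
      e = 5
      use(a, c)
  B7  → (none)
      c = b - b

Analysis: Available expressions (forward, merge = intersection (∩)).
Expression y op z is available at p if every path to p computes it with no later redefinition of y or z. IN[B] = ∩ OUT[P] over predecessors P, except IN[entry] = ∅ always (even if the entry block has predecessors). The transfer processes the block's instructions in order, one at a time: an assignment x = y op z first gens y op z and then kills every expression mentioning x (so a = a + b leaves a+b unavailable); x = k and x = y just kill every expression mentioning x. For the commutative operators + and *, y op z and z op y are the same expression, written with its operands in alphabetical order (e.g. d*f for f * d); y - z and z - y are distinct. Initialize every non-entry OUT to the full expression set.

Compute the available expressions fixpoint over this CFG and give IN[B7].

Answer: {d*d}

Trace:
Fixpoint table:
  B0: | IN={} | OUT={c+c, c+d}
  B1: | IN={c+c, c+d} | OUT={c+c, c+d, c-d}
  B2: | IN={c+c, c+d, c-d} | OUT={}
  B3: | IN={} | OUT={}
  B4: | IN={} | OUT={d*d}
  B5: | IN={d*d} | OUT={d*d}
  B6: | IN={d*d} | OUT={d*d}
  B7: | IN={d*d} | OUT={b-b, d*d}

Merge at B7: IN[B7] = OUT[B4] ∩ OUT[B5] ∩ OUT[B6] = {d*d}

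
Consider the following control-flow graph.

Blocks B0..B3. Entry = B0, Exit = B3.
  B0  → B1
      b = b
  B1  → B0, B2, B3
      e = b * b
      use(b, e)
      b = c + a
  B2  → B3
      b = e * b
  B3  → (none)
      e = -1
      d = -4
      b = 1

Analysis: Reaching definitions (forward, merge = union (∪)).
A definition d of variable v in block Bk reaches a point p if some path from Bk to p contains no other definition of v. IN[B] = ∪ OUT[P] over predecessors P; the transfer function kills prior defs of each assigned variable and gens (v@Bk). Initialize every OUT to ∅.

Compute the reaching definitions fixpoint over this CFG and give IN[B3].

Converged values:
  B0:  IN={b@B1, e@B1}  OUT={b@B0, e@B1}
  B1:  IN={b@B0, e@B1}  OUT={b@B1, e@B1}
  B2:  IN={b@B1, e@B1}  OUT={b@B2, e@B1}
  B3:  IN={b@B1, b@B2, e@B1}  OUT={b@B3, d@B3, e@B3}

Merge at B3: IN[B3] = OUT[B1] ⊔ OUT[B2] = {b@B1, b@B2, e@B1}

Answer: {b@B1, b@B2, e@B1}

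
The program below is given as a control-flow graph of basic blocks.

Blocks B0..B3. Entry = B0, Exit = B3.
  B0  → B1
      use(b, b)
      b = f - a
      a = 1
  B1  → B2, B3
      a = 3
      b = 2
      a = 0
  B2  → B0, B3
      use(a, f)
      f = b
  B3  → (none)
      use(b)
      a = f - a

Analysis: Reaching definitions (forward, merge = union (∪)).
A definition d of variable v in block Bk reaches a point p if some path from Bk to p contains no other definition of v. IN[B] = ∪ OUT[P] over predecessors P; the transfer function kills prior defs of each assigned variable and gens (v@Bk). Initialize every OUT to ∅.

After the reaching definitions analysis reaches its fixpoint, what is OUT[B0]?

Fixpoint table:
  B0: | IN={a@B1, b@B1, f@B2} | OUT={a@B0, b@B0, f@B2}
  B1: | IN={a@B0, b@B0, f@B2} | OUT={a@B1, b@B1, f@B2}
  B2: | IN={a@B1, b@B1, f@B2} | OUT={a@B1, b@B1, f@B2}
  B3: | IN={a@B1, b@B1, f@B2} | OUT={a@B3, b@B1, f@B2}

Merge at B0 (entry node, so the boundary value {} is joined with the incoming edge(s)): IN[B0] = {} ⊔ OUT[B2] = {a@B1, b@B1, f@B2}
Applying B0's transfer function to that IN value gives OUT[B0] (row B0 above).

Answer: {a@B0, b@B0, f@B2}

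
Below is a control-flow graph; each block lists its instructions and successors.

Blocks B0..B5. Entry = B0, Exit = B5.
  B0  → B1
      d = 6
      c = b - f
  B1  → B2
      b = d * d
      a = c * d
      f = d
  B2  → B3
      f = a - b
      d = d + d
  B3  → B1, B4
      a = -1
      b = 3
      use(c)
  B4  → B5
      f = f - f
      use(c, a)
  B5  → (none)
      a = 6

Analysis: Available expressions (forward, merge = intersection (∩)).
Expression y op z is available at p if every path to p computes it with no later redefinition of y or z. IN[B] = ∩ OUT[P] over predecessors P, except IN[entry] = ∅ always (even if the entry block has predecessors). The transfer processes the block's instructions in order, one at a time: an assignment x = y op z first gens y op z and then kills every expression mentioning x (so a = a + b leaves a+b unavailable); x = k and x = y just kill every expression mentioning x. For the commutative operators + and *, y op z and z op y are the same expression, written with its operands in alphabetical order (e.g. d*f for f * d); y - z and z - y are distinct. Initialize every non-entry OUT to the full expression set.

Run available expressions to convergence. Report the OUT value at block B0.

Fixpoint table:
  B0:   IN={}   OUT={b-f}
  B1:   IN={}   OUT={c*d, d*d}
  B2:   IN={c*d, d*d}   OUT={a-b}
  B3:   IN={a-b}   OUT={}
  B4:   IN={}   OUT={}
  B5:   IN={}   OUT={}

B0 is the boundary node: IN[B0] = {}
Applying B0's transfer function to that IN value gives OUT[B0] (row B0 above).

Answer: {b-f}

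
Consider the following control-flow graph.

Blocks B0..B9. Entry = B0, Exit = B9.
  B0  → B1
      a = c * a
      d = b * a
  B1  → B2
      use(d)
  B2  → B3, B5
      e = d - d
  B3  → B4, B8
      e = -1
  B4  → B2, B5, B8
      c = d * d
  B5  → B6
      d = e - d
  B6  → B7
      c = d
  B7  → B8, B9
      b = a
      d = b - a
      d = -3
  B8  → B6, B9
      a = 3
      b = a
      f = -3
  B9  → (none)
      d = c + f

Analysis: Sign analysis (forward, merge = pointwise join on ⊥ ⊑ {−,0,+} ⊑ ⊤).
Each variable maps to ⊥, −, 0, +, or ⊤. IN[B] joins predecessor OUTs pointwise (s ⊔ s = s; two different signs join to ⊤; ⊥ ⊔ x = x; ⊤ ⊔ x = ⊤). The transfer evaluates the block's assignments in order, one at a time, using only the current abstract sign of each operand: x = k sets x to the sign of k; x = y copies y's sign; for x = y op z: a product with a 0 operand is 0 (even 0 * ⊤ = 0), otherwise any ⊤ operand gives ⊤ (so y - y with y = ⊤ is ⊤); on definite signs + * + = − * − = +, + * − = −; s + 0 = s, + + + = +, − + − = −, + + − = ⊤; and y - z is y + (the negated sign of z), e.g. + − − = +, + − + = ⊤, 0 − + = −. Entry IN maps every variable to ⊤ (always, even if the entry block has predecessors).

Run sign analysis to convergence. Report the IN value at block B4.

Fixpoint table:
  B0: | IN=(all ⊤) | OUT=(all ⊤)
  B1: | IN=(all ⊤) | OUT=(all ⊤)
  B2: | IN=(all ⊤) | OUT=(all ⊤)
  B3: | IN=(all ⊤) | OUT={e:-; rest ⊤}
  B4: | IN={e:-; rest ⊤} | OUT={e:-; rest ⊤}
  B5: | IN=(all ⊤) | OUT=(all ⊤)
  B6: | IN=(all ⊤) | OUT=(all ⊤)
  B7: | IN=(all ⊤) | OUT={d:-; rest ⊤}
  B8: | IN=(all ⊤) | OUT={a:+, b:+, f:-; rest ⊤}
  B9: | IN=(all ⊤) | OUT=(all ⊤)

Merge at B4: IN[B4] = OUT[B3] = {a: ⊤, b: ⊤, c: ⊤, d: ⊤, e: -, f: ⊤}

Answer: {a: ⊤, b: ⊤, c: ⊤, d: ⊤, e: -, f: ⊤}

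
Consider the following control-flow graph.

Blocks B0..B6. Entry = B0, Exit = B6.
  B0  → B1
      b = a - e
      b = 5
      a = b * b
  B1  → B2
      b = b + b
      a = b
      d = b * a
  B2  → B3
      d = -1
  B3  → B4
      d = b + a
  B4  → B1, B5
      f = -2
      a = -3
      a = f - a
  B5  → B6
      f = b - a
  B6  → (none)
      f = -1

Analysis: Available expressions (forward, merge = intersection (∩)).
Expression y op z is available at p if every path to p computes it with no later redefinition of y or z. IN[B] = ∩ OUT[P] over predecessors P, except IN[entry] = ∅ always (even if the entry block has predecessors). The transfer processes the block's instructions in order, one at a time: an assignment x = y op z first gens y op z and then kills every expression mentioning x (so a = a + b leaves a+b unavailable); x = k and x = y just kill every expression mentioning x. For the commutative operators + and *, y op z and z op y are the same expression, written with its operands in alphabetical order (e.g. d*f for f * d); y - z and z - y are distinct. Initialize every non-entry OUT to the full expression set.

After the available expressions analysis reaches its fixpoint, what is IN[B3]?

Answer: {a*b}

Working:
Converged values:
  B0: | IN={} | OUT={b*b}
  B1: | IN={} | OUT={a*b}
  B2: | IN={a*b} | OUT={a*b}
  B3: | IN={a*b} | OUT={a*b, a+b}
  B4: | IN={a*b, a+b} | OUT={}
  B5: | IN={} | OUT={b-a}
  B6: | IN={b-a} | OUT={b-a}

Merge at B3: IN[B3] = OUT[B2] = {a*b}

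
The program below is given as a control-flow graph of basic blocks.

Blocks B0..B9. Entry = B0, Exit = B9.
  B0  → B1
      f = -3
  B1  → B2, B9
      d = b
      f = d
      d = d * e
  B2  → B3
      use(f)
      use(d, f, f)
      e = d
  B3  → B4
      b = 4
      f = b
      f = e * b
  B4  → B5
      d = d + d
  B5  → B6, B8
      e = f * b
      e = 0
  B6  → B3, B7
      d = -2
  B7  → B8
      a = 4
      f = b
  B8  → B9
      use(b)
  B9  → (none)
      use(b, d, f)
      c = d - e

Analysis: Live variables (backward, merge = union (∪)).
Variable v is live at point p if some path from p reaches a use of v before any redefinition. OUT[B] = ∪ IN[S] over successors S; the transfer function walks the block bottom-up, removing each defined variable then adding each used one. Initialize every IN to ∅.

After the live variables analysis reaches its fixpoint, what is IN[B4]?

Answer: {b, d, f}

Trace:
Fixpoint table:
  B0:   IN={b, e}   OUT={b, e}
  B1:   IN={b, e}   OUT={b, d, e, f}
  B2:   IN={d, f}   OUT={d, e}
  B3:   IN={d, e}   OUT={b, d, f}
  B4:   IN={b, d, f}   OUT={b, d, f}
  B5:   IN={b, d, f}   OUT={b, d, e, f}
  B6:   IN={b, e}   OUT={b, d, e}
  B7:   IN={b, d, e}   OUT={b, d, e, f}
  B8:   IN={b, d, e, f}   OUT={b, d, e, f}
  B9:   IN={b, d, e, f}   OUT={}

Merge at B4: OUT[B4] = IN[B5] = {b, d, f}
Applying B4's transfer function to that OUT value gives IN[B4] (row B4 above).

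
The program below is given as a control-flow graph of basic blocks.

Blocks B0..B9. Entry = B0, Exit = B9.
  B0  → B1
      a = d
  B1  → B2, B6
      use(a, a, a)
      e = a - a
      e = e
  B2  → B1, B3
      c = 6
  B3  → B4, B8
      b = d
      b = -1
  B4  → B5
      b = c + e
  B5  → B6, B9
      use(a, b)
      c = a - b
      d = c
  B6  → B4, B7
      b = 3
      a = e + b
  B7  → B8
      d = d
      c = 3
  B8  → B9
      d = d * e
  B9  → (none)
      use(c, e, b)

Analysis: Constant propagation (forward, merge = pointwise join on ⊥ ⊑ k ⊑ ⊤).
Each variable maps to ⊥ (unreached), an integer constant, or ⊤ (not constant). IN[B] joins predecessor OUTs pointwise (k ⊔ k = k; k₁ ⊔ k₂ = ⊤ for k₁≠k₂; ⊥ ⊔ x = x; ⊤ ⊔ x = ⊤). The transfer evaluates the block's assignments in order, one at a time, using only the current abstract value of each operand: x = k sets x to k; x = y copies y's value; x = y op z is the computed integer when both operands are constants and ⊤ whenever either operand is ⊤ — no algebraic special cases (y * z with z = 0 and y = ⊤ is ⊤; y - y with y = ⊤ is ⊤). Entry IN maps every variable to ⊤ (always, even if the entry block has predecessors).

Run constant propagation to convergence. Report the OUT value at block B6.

Converged values:
  B0:   IN=(all ⊤)   OUT=(all ⊤)
  B1:   IN=(all ⊤)   OUT=(all ⊤)
  B2:   IN=(all ⊤)   OUT={c:6; rest ⊤}
  B3:   IN={c:6; rest ⊤}   OUT={b:-1, c:6; rest ⊤}
  B4:   IN=(all ⊤)   OUT=(all ⊤)
  B5:   IN=(all ⊤)   OUT=(all ⊤)
  B6:   IN=(all ⊤)   OUT={b:3; rest ⊤}
  B7:   IN={b:3; rest ⊤}   OUT={b:3, c:3; rest ⊤}
  B8:   IN=(all ⊤)   OUT=(all ⊤)
  B9:   IN=(all ⊤)   OUT=(all ⊤)

Merge at B6: IN[B6] = OUT[B1] ⊔ OUT[B5] = {a: ⊤, b: ⊤, c: ⊤, d: ⊤, e: ⊤, f: ⊤}
Applying B6's transfer function to that IN value gives OUT[B6] (row B6 above).

Answer: {a: ⊤, b: 3, c: ⊤, d: ⊤, e: ⊤, f: ⊤}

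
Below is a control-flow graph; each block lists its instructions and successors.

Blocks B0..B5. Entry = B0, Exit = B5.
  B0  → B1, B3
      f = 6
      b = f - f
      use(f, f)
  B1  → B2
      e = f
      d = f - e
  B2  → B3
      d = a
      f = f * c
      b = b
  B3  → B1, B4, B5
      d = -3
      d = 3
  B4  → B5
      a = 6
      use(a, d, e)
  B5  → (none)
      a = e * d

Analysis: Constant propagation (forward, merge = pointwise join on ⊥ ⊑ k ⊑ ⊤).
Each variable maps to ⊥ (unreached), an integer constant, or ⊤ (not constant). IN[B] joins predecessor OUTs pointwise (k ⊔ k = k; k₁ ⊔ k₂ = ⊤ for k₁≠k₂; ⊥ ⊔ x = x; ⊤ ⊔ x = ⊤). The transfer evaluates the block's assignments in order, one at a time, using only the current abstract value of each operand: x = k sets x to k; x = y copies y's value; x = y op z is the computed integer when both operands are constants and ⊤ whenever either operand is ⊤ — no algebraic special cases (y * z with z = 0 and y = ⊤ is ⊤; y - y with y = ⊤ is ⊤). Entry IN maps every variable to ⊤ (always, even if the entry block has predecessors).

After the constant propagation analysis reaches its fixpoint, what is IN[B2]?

Fixpoint table:
  B0: | IN=(all ⊤) | OUT={b:0, f:6; rest ⊤}
  B1: | IN={b:0; rest ⊤} | OUT={b:0; rest ⊤}
  B2: | IN={b:0; rest ⊤} | OUT={b:0; rest ⊤}
  B3: | IN={b:0; rest ⊤} | OUT={b:0, d:3; rest ⊤}
  B4: | IN={b:0, d:3; rest ⊤} | OUT={a:6, b:0, d:3; rest ⊤}
  B5: | IN={b:0, d:3; rest ⊤} | OUT={b:0, d:3; rest ⊤}

Merge at B2: IN[B2] = OUT[B1] = {a: ⊤, b: 0, c: ⊤, d: ⊤, e: ⊤, f: ⊤}

Answer: {a: ⊤, b: 0, c: ⊤, d: ⊤, e: ⊤, f: ⊤}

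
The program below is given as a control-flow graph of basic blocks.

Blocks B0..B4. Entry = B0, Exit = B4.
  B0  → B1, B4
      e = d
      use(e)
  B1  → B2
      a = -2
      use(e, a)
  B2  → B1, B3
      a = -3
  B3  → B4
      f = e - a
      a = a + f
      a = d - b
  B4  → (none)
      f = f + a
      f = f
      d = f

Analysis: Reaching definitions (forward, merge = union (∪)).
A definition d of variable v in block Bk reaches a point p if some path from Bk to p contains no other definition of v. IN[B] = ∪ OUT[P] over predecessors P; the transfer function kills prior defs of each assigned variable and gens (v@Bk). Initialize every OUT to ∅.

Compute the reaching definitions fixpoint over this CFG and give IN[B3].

Per-block solution:
  B0:  IN={}  OUT={e@B0}
  B1:  IN={a@B2, e@B0}  OUT={a@B1, e@B0}
  B2:  IN={a@B1, e@B0}  OUT={a@B2, e@B0}
  B3:  IN={a@B2, e@B0}  OUT={a@B3, e@B0, f@B3}
  B4:  IN={a@B3, e@B0, f@B3}  OUT={a@B3, d@B4, e@B0, f@B4}

Merge at B3: IN[B3] = OUT[B2] = {a@B2, e@B0}

Answer: {a@B2, e@B0}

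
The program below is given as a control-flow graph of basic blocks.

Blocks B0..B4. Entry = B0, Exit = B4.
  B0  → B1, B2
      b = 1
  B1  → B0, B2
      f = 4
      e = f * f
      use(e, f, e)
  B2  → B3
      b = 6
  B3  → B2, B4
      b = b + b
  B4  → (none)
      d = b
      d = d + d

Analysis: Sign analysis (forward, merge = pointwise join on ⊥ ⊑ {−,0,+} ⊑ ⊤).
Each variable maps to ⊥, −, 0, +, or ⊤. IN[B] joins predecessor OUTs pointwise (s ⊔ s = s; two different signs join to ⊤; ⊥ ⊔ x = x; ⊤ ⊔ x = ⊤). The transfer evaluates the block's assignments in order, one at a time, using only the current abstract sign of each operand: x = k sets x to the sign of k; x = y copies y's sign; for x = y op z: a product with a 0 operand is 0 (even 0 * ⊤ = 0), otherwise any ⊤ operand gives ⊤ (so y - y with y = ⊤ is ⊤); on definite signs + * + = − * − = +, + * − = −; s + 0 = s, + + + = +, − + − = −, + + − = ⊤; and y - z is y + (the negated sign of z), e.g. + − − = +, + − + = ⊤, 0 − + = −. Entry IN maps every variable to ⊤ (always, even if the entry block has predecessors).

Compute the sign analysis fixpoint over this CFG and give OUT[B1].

Converged values:
  B0: | IN=(all ⊤) | OUT={b:+; rest ⊤}
  B1: | IN={b:+; rest ⊤} | OUT={b:+, e:+, f:+; rest ⊤}
  B2: | IN={b:+; rest ⊤} | OUT={b:+; rest ⊤}
  B3: | IN={b:+; rest ⊤} | OUT={b:+; rest ⊤}
  B4: | IN={b:+; rest ⊤} | OUT={b:+, d:+; rest ⊤}

Merge at B1: IN[B1] = OUT[B0] = {a: ⊤, b: +, c: ⊤, d: ⊤, e: ⊤, f: ⊤}
Applying B1's transfer function to that IN value gives OUT[B1] (row B1 above).

Answer: {a: ⊤, b: +, c: ⊤, d: ⊤, e: +, f: +}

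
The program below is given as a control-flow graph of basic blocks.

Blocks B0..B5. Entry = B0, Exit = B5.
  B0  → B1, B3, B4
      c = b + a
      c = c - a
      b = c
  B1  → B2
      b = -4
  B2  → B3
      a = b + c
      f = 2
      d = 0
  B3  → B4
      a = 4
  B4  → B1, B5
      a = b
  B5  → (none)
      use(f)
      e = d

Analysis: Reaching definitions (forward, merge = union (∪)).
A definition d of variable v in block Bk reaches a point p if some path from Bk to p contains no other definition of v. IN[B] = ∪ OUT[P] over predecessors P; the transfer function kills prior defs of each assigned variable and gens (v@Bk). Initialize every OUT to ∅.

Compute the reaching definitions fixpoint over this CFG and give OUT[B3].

Answer: {a@B3, b@B0, b@B1, c@B0, d@B2, f@B2}

Working:
Fixpoint table:
  B0: | IN={} | OUT={b@B0, c@B0}
  B1: | IN={a@B4, b@B0, b@B1, c@B0, d@B2, f@B2} | OUT={a@B4, b@B1, c@B0, d@B2, f@B2}
  B2: | IN={a@B4, b@B1, c@B0, d@B2, f@B2} | OUT={a@B2, b@B1, c@B0, d@B2, f@B2}
  B3: | IN={a@B2, b@B0, b@B1, c@B0, d@B2, f@B2} | OUT={a@B3, b@B0, b@B1, c@B0, d@B2, f@B2}
  B4: | IN={a@B3, b@B0, b@B1, c@B0, d@B2, f@B2} | OUT={a@B4, b@B0, b@B1, c@B0, d@B2, f@B2}
  B5: | IN={a@B4, b@B0, b@B1, c@B0, d@B2, f@B2} | OUT={a@B4, b@B0, b@B1, c@B0, d@B2, e@B5, f@B2}

Merge at B3: IN[B3] = OUT[B0] ⊔ OUT[B2] = {a@B2, b@B0, b@B1, c@B0, d@B2, f@B2}
Applying B3's transfer function to that IN value gives OUT[B3] (row B3 above).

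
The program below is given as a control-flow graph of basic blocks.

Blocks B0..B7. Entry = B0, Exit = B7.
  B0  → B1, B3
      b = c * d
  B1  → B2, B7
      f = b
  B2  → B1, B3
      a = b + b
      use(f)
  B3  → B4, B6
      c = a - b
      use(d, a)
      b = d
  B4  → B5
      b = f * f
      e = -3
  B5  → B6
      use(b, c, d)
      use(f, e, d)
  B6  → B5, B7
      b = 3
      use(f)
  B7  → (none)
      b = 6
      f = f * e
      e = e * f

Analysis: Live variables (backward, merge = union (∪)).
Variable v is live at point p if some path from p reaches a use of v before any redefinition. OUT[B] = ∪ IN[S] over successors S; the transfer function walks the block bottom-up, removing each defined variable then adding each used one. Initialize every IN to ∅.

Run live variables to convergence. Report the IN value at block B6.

Converged values:
  B0: | IN={a, c, d, e, f} | OUT={a, b, d, e, f}
  B1: | IN={b, d, e} | OUT={b, d, e, f}
  B2: | IN={b, d, e, f} | OUT={a, b, d, e, f}
  B3: | IN={a, b, d, e, f} | OUT={c, d, e, f}
  B4: | IN={c, d, f} | OUT={b, c, d, e, f}
  B5: | IN={b, c, d, e, f} | OUT={c, d, e, f}
  B6: | IN={c, d, e, f} | OUT={b, c, d, e, f}
  B7: | IN={e, f} | OUT={}

Merge at B6: OUT[B6] = IN[B5] ⊔ IN[B7] = {b, c, d, e, f}
Applying B6's transfer function to that OUT value gives IN[B6] (row B6 above).

Answer: {c, d, e, f}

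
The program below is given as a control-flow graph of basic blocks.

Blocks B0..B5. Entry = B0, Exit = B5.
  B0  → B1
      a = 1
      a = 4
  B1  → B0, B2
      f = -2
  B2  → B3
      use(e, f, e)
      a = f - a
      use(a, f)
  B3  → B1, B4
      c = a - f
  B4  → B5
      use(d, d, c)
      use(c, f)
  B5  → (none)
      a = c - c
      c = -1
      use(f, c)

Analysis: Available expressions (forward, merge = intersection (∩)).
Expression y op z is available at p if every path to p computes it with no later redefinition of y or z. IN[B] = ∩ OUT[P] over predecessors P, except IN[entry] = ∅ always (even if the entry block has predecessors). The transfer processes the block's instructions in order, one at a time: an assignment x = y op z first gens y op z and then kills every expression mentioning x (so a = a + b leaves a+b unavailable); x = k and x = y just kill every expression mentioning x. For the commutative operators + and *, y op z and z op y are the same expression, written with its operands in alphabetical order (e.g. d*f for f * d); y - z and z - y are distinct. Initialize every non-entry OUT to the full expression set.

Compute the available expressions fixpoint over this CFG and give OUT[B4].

Converged values:
  B0:  IN={}  OUT={}
  B1:  IN={}  OUT={}
  B2:  IN={}  OUT={}
  B3:  IN={}  OUT={a-f}
  B4:  IN={a-f}  OUT={a-f}
  B5:  IN={a-f}  OUT={}

Merge at B4: IN[B4] = OUT[B3] = {a-f}
Applying B4's transfer function to that IN value gives OUT[B4] (row B4 above).

Answer: {a-f}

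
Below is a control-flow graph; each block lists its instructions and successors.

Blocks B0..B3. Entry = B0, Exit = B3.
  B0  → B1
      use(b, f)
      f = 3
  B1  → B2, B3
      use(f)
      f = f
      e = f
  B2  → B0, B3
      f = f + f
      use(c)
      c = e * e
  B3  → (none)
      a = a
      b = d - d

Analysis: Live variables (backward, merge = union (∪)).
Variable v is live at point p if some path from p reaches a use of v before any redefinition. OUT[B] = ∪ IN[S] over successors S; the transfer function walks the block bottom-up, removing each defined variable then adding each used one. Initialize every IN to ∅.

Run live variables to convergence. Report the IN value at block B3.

Answer: {a, d}

Derivation:
Per-block solution:
  B0: | IN={a, b, c, d, f} | OUT={a, b, c, d, f}
  B1: | IN={a, b, c, d, f} | OUT={a, b, c, d, e, f}
  B2: | IN={a, b, c, d, e, f} | OUT={a, b, c, d, f}
  B3: | IN={a, d} | OUT={}

B3 is the boundary node: OUT[B3] = {}
Applying B3's transfer function to that OUT value gives IN[B3] (row B3 above).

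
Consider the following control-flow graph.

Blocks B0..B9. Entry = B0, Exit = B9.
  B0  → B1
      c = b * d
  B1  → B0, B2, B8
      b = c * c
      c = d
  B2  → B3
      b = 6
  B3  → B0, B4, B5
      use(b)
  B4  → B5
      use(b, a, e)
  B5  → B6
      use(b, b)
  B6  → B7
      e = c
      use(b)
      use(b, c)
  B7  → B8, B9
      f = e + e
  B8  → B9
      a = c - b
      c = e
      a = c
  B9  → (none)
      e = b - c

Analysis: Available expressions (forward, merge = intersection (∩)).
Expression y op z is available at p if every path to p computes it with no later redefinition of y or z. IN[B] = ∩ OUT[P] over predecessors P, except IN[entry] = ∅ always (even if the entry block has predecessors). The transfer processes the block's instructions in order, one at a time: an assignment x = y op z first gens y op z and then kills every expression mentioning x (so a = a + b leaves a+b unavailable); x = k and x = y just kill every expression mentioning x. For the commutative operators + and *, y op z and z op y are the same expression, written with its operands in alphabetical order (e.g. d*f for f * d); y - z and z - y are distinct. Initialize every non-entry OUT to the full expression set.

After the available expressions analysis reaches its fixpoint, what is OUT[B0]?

Converged values:
  B0:   IN={}   OUT={b*d}
  B1:   IN={b*d}   OUT={}
  B2:   IN={}   OUT={}
  B3:   IN={}   OUT={}
  B4:   IN={}   OUT={}
  B5:   IN={}   OUT={}
  B6:   IN={}   OUT={}
  B7:   IN={}   OUT={e+e}
  B8:   IN={}   OUT={}
  B9:   IN={}   OUT={b-c}

Merge at B0 (entry node, so the boundary value {} is joined with the incoming edge(s)): IN[B0] = {} ∩ OUT[B1] ∩ OUT[B3] = {}
Applying B0's transfer function to that IN value gives OUT[B0] (row B0 above).

Answer: {b*d}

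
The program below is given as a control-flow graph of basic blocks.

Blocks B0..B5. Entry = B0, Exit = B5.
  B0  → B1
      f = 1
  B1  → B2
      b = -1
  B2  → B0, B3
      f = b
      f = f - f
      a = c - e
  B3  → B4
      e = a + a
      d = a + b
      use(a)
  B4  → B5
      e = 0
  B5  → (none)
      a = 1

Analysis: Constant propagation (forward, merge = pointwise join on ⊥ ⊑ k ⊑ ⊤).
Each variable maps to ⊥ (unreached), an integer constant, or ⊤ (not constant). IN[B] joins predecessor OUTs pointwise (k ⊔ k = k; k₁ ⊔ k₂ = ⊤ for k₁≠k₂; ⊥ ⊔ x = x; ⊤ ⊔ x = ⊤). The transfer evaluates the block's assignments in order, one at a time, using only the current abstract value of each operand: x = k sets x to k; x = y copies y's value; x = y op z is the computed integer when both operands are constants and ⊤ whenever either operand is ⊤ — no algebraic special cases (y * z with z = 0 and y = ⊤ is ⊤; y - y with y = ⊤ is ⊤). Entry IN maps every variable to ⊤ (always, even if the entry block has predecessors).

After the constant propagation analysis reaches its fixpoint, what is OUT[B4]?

Answer: {a: ⊤, b: -1, c: ⊤, d: ⊤, e: 0, f: 0}

Trace:
Converged values:
  B0:  IN=(all ⊤)  OUT={f:1; rest ⊤}
  B1:  IN={f:1; rest ⊤}  OUT={b:-1, f:1; rest ⊤}
  B2:  IN={b:-1, f:1; rest ⊤}  OUT={b:-1, f:0; rest ⊤}
  B3:  IN={b:-1, f:0; rest ⊤}  OUT={b:-1, f:0; rest ⊤}
  B4:  IN={b:-1, f:0; rest ⊤}  OUT={b:-1, e:0, f:0; rest ⊤}
  B5:  IN={b:-1, e:0, f:0; rest ⊤}  OUT={a:1, b:-1, e:0, f:0; rest ⊤}

Merge at B4: IN[B4] = OUT[B3] = {a: ⊤, b: -1, c: ⊤, d: ⊤, e: ⊤, f: 0}
Applying B4's transfer function to that IN value gives OUT[B4] (row B4 above).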